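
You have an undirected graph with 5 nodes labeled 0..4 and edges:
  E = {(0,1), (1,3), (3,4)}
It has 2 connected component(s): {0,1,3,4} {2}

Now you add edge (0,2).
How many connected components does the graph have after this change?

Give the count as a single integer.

Answer: 1

Derivation:
Initial component count: 2
Add (0,2): merges two components. Count decreases: 2 -> 1.
New component count: 1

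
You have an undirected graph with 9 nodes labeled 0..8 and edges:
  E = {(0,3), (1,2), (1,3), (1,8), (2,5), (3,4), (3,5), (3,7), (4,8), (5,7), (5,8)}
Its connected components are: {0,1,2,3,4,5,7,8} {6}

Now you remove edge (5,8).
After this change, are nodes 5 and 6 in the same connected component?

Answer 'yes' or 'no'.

Answer: no

Derivation:
Initial components: {0,1,2,3,4,5,7,8} {6}
Removing edge (5,8): not a bridge — component count unchanged at 2.
New components: {0,1,2,3,4,5,7,8} {6}
Are 5 and 6 in the same component? no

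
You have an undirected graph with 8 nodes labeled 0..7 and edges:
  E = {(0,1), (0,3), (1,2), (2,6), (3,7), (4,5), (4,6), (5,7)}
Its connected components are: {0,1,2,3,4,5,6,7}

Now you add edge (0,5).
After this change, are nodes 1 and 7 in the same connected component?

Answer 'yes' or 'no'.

Initial components: {0,1,2,3,4,5,6,7}
Adding edge (0,5): both already in same component {0,1,2,3,4,5,6,7}. No change.
New components: {0,1,2,3,4,5,6,7}
Are 1 and 7 in the same component? yes

Answer: yes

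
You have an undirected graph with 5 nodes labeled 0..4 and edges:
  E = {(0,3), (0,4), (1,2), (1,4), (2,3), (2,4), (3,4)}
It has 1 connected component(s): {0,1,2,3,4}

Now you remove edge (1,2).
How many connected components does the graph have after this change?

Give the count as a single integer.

Answer: 1

Derivation:
Initial component count: 1
Remove (1,2): not a bridge. Count unchanged: 1.
  After removal, components: {0,1,2,3,4}
New component count: 1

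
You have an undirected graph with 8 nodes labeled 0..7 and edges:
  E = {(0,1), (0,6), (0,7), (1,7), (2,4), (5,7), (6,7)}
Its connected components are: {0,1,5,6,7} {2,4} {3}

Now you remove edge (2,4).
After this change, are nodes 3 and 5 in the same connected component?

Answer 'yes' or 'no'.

Initial components: {0,1,5,6,7} {2,4} {3}
Removing edge (2,4): it was a bridge — component count 3 -> 4.
New components: {0,1,5,6,7} {2} {3} {4}
Are 3 and 5 in the same component? no

Answer: no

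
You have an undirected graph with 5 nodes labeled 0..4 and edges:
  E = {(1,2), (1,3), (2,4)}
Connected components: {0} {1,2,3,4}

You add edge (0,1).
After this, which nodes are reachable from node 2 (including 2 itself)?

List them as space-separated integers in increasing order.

Before: nodes reachable from 2: {1,2,3,4}
Adding (0,1): merges 2's component with another. Reachability grows.
After: nodes reachable from 2: {0,1,2,3,4}

Answer: 0 1 2 3 4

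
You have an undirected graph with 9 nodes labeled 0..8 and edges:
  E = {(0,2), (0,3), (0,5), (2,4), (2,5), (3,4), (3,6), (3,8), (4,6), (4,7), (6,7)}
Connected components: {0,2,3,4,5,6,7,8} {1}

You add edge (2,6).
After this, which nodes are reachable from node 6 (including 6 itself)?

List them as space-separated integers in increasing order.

Answer: 0 2 3 4 5 6 7 8

Derivation:
Before: nodes reachable from 6: {0,2,3,4,5,6,7,8}
Adding (2,6): both endpoints already in same component. Reachability from 6 unchanged.
After: nodes reachable from 6: {0,2,3,4,5,6,7,8}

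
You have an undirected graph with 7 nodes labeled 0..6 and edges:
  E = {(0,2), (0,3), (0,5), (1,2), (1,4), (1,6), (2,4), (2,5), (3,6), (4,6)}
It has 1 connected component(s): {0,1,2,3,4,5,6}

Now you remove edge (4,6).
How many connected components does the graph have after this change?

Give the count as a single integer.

Initial component count: 1
Remove (4,6): not a bridge. Count unchanged: 1.
  After removal, components: {0,1,2,3,4,5,6}
New component count: 1

Answer: 1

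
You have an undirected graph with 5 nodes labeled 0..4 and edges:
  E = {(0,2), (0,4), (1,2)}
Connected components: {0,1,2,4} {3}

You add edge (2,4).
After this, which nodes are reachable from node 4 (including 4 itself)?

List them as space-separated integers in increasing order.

Answer: 0 1 2 4

Derivation:
Before: nodes reachable from 4: {0,1,2,4}
Adding (2,4): both endpoints already in same component. Reachability from 4 unchanged.
After: nodes reachable from 4: {0,1,2,4}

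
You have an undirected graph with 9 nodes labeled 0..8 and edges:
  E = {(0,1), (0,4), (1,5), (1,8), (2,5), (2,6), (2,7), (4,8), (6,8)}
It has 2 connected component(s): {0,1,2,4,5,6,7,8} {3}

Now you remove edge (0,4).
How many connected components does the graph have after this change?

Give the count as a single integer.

Answer: 2

Derivation:
Initial component count: 2
Remove (0,4): not a bridge. Count unchanged: 2.
  After removal, components: {0,1,2,4,5,6,7,8} {3}
New component count: 2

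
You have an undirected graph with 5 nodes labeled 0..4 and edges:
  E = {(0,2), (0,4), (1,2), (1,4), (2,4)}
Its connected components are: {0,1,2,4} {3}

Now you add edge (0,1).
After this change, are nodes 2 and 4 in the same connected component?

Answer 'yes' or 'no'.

Answer: yes

Derivation:
Initial components: {0,1,2,4} {3}
Adding edge (0,1): both already in same component {0,1,2,4}. No change.
New components: {0,1,2,4} {3}
Are 2 and 4 in the same component? yes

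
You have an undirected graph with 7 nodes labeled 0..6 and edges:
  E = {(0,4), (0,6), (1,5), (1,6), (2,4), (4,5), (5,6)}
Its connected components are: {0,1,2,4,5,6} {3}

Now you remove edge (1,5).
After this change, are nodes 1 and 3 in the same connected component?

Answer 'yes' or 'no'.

Initial components: {0,1,2,4,5,6} {3}
Removing edge (1,5): not a bridge — component count unchanged at 2.
New components: {0,1,2,4,5,6} {3}
Are 1 and 3 in the same component? no

Answer: no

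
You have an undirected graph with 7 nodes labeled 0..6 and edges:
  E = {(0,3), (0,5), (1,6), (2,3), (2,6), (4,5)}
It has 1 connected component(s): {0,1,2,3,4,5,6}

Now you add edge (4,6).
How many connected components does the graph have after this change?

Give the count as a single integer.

Answer: 1

Derivation:
Initial component count: 1
Add (4,6): endpoints already in same component. Count unchanged: 1.
New component count: 1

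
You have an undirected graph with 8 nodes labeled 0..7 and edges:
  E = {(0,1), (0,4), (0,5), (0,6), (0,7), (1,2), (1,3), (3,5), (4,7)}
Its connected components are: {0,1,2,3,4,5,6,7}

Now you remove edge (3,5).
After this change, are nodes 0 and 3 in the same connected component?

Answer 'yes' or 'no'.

Answer: yes

Derivation:
Initial components: {0,1,2,3,4,5,6,7}
Removing edge (3,5): not a bridge — component count unchanged at 1.
New components: {0,1,2,3,4,5,6,7}
Are 0 and 3 in the same component? yes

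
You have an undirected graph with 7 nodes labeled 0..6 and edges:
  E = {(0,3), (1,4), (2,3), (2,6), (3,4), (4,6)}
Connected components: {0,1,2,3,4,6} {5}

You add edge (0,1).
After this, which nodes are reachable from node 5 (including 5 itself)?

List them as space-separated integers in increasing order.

Answer: 5

Derivation:
Before: nodes reachable from 5: {5}
Adding (0,1): both endpoints already in same component. Reachability from 5 unchanged.
After: nodes reachable from 5: {5}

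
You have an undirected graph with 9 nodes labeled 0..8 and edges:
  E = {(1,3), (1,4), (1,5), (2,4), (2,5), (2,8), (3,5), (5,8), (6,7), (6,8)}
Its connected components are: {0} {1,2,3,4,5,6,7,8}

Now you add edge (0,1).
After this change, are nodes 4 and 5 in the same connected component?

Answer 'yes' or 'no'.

Initial components: {0} {1,2,3,4,5,6,7,8}
Adding edge (0,1): merges {0} and {1,2,3,4,5,6,7,8}.
New components: {0,1,2,3,4,5,6,7,8}
Are 4 and 5 in the same component? yes

Answer: yes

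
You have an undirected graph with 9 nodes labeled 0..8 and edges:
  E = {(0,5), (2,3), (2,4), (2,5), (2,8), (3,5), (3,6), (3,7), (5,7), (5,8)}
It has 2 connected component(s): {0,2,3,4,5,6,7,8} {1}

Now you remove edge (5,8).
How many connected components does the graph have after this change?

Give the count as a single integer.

Answer: 2

Derivation:
Initial component count: 2
Remove (5,8): not a bridge. Count unchanged: 2.
  After removal, components: {0,2,3,4,5,6,7,8} {1}
New component count: 2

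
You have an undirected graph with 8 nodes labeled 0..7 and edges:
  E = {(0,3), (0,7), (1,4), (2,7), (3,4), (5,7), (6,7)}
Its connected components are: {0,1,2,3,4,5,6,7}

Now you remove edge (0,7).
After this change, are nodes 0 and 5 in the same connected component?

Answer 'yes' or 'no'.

Answer: no

Derivation:
Initial components: {0,1,2,3,4,5,6,7}
Removing edge (0,7): it was a bridge — component count 1 -> 2.
New components: {0,1,3,4} {2,5,6,7}
Are 0 and 5 in the same component? no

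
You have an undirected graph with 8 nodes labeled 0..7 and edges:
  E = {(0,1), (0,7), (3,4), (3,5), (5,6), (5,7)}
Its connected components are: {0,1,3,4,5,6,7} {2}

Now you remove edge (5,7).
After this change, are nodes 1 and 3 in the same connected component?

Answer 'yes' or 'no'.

Initial components: {0,1,3,4,5,6,7} {2}
Removing edge (5,7): it was a bridge — component count 2 -> 3.
New components: {0,1,7} {2} {3,4,5,6}
Are 1 and 3 in the same component? no

Answer: no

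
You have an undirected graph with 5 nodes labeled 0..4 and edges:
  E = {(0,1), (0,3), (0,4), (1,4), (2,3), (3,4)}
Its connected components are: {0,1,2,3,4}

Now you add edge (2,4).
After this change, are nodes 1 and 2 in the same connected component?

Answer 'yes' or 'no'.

Answer: yes

Derivation:
Initial components: {0,1,2,3,4}
Adding edge (2,4): both already in same component {0,1,2,3,4}. No change.
New components: {0,1,2,3,4}
Are 1 and 2 in the same component? yes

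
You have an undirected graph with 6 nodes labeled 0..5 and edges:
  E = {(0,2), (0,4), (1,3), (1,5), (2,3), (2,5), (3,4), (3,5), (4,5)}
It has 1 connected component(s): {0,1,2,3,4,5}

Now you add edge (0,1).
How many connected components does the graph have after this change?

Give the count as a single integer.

Answer: 1

Derivation:
Initial component count: 1
Add (0,1): endpoints already in same component. Count unchanged: 1.
New component count: 1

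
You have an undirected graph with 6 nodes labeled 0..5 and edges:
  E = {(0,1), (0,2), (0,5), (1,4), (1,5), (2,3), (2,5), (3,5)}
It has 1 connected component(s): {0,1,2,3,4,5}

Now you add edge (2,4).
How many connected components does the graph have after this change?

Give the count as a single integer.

Initial component count: 1
Add (2,4): endpoints already in same component. Count unchanged: 1.
New component count: 1

Answer: 1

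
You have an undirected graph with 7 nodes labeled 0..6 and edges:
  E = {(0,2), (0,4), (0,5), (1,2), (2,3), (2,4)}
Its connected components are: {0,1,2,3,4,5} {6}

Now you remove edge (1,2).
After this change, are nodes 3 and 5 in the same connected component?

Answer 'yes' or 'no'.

Answer: yes

Derivation:
Initial components: {0,1,2,3,4,5} {6}
Removing edge (1,2): it was a bridge — component count 2 -> 3.
New components: {0,2,3,4,5} {1} {6}
Are 3 and 5 in the same component? yes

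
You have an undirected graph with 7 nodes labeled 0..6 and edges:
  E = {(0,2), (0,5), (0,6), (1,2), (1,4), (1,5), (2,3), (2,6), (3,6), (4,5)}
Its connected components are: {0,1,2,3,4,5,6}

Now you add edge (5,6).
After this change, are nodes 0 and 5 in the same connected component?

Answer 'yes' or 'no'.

Initial components: {0,1,2,3,4,5,6}
Adding edge (5,6): both already in same component {0,1,2,3,4,5,6}. No change.
New components: {0,1,2,3,4,5,6}
Are 0 and 5 in the same component? yes

Answer: yes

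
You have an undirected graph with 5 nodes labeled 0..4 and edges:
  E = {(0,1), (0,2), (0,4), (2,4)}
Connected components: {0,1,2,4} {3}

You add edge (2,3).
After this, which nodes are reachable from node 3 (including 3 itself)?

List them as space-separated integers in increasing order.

Before: nodes reachable from 3: {3}
Adding (2,3): merges 3's component with another. Reachability grows.
After: nodes reachable from 3: {0,1,2,3,4}

Answer: 0 1 2 3 4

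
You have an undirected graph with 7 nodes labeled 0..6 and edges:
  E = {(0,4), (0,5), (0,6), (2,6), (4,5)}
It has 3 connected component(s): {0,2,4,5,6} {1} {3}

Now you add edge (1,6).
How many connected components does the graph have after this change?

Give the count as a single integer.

Initial component count: 3
Add (1,6): merges two components. Count decreases: 3 -> 2.
New component count: 2

Answer: 2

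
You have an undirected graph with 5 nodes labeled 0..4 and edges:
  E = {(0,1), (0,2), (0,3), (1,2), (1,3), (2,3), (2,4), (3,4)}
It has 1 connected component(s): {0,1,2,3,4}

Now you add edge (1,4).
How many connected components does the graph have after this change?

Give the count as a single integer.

Answer: 1

Derivation:
Initial component count: 1
Add (1,4): endpoints already in same component. Count unchanged: 1.
New component count: 1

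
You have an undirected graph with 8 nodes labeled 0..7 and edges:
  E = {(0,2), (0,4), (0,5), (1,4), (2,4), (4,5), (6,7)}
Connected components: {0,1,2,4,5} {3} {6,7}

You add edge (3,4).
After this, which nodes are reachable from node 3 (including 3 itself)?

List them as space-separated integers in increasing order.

Answer: 0 1 2 3 4 5

Derivation:
Before: nodes reachable from 3: {3}
Adding (3,4): merges 3's component with another. Reachability grows.
After: nodes reachable from 3: {0,1,2,3,4,5}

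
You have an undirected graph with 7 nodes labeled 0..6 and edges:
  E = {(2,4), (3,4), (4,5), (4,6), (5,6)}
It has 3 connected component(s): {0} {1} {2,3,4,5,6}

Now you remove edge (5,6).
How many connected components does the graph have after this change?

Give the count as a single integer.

Initial component count: 3
Remove (5,6): not a bridge. Count unchanged: 3.
  After removal, components: {0} {1} {2,3,4,5,6}
New component count: 3

Answer: 3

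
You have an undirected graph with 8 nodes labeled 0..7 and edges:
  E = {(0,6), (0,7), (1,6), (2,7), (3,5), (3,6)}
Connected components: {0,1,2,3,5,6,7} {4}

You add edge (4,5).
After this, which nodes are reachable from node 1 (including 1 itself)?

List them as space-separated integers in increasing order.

Answer: 0 1 2 3 4 5 6 7

Derivation:
Before: nodes reachable from 1: {0,1,2,3,5,6,7}
Adding (4,5): merges 1's component with another. Reachability grows.
After: nodes reachable from 1: {0,1,2,3,4,5,6,7}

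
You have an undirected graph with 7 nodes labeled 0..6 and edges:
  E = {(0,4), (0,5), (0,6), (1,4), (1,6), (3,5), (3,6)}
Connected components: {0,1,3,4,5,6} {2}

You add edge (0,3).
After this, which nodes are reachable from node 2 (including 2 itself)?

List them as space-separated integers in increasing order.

Before: nodes reachable from 2: {2}
Adding (0,3): both endpoints already in same component. Reachability from 2 unchanged.
After: nodes reachable from 2: {2}

Answer: 2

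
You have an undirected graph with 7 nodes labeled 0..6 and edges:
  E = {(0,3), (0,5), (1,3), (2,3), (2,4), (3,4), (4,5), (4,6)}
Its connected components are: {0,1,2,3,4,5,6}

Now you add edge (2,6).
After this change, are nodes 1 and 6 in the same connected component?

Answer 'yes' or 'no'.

Initial components: {0,1,2,3,4,5,6}
Adding edge (2,6): both already in same component {0,1,2,3,4,5,6}. No change.
New components: {0,1,2,3,4,5,6}
Are 1 and 6 in the same component? yes

Answer: yes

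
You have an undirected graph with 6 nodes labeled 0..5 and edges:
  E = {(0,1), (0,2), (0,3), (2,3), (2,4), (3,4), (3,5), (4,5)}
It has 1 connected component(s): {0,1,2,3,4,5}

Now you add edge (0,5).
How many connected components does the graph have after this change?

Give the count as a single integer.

Initial component count: 1
Add (0,5): endpoints already in same component. Count unchanged: 1.
New component count: 1

Answer: 1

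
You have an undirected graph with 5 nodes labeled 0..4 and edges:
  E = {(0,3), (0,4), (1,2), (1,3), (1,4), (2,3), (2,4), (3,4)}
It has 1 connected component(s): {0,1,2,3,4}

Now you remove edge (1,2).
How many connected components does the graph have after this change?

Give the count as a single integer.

Initial component count: 1
Remove (1,2): not a bridge. Count unchanged: 1.
  After removal, components: {0,1,2,3,4}
New component count: 1

Answer: 1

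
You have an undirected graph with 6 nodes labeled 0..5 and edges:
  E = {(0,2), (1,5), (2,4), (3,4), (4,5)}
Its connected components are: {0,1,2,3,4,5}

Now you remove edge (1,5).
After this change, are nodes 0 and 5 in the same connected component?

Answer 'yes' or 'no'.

Answer: yes

Derivation:
Initial components: {0,1,2,3,4,5}
Removing edge (1,5): it was a bridge — component count 1 -> 2.
New components: {0,2,3,4,5} {1}
Are 0 and 5 in the same component? yes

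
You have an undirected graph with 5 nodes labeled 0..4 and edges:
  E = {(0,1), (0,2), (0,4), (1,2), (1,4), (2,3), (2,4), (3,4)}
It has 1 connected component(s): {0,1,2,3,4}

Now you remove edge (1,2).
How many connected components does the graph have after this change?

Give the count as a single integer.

Answer: 1

Derivation:
Initial component count: 1
Remove (1,2): not a bridge. Count unchanged: 1.
  After removal, components: {0,1,2,3,4}
New component count: 1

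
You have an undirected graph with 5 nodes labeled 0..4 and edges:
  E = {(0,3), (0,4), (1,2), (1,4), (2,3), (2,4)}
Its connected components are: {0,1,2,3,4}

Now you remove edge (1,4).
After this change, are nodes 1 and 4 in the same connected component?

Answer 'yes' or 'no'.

Answer: yes

Derivation:
Initial components: {0,1,2,3,4}
Removing edge (1,4): not a bridge — component count unchanged at 1.
New components: {0,1,2,3,4}
Are 1 and 4 in the same component? yes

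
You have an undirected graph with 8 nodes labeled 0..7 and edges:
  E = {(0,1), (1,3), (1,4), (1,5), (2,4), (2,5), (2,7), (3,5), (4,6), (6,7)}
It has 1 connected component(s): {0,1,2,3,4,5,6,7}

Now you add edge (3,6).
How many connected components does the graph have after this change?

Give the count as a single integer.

Answer: 1

Derivation:
Initial component count: 1
Add (3,6): endpoints already in same component. Count unchanged: 1.
New component count: 1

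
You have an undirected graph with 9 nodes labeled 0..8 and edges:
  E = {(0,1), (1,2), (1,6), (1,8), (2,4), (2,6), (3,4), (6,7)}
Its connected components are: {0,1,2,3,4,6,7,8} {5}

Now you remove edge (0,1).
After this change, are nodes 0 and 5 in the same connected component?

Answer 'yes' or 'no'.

Initial components: {0,1,2,3,4,6,7,8} {5}
Removing edge (0,1): it was a bridge — component count 2 -> 3.
New components: {0} {1,2,3,4,6,7,8} {5}
Are 0 and 5 in the same component? no

Answer: no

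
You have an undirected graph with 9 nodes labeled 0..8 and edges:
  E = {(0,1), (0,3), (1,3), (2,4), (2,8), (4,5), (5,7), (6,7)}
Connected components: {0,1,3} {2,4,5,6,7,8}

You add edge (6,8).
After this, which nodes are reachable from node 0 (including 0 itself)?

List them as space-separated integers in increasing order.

Answer: 0 1 3

Derivation:
Before: nodes reachable from 0: {0,1,3}
Adding (6,8): both endpoints already in same component. Reachability from 0 unchanged.
After: nodes reachable from 0: {0,1,3}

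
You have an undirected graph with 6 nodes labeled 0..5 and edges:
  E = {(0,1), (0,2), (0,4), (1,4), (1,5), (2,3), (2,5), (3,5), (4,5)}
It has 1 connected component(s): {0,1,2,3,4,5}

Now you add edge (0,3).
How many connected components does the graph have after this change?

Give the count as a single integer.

Answer: 1

Derivation:
Initial component count: 1
Add (0,3): endpoints already in same component. Count unchanged: 1.
New component count: 1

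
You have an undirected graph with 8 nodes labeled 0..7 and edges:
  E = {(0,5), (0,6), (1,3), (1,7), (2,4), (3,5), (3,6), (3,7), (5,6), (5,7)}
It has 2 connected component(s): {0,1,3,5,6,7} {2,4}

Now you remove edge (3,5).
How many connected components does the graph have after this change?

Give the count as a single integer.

Answer: 2

Derivation:
Initial component count: 2
Remove (3,5): not a bridge. Count unchanged: 2.
  After removal, components: {0,1,3,5,6,7} {2,4}
New component count: 2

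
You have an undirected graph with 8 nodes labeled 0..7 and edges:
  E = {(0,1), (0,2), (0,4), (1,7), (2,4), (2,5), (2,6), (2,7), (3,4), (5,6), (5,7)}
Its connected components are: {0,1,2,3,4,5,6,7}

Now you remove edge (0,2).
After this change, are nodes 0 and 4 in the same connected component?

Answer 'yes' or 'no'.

Answer: yes

Derivation:
Initial components: {0,1,2,3,4,5,6,7}
Removing edge (0,2): not a bridge — component count unchanged at 1.
New components: {0,1,2,3,4,5,6,7}
Are 0 and 4 in the same component? yes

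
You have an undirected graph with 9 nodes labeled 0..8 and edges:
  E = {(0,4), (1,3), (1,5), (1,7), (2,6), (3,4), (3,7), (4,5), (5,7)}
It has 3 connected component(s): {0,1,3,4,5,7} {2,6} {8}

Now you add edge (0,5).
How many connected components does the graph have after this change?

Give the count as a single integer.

Initial component count: 3
Add (0,5): endpoints already in same component. Count unchanged: 3.
New component count: 3

Answer: 3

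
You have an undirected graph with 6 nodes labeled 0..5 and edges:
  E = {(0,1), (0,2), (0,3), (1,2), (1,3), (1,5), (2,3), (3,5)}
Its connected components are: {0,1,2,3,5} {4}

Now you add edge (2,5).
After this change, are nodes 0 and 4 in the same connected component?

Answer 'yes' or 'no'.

Initial components: {0,1,2,3,5} {4}
Adding edge (2,5): both already in same component {0,1,2,3,5}. No change.
New components: {0,1,2,3,5} {4}
Are 0 and 4 in the same component? no

Answer: no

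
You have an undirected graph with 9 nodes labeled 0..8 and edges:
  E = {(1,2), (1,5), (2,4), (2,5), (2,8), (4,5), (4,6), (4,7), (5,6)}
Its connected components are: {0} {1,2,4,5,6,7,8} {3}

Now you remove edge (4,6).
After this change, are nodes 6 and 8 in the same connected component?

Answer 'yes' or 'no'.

Answer: yes

Derivation:
Initial components: {0} {1,2,4,5,6,7,8} {3}
Removing edge (4,6): not a bridge — component count unchanged at 3.
New components: {0} {1,2,4,5,6,7,8} {3}
Are 6 and 8 in the same component? yes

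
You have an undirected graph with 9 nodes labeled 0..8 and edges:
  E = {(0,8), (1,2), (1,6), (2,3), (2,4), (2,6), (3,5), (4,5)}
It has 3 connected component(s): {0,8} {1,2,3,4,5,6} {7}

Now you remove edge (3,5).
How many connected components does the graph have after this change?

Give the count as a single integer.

Initial component count: 3
Remove (3,5): not a bridge. Count unchanged: 3.
  After removal, components: {0,8} {1,2,3,4,5,6} {7}
New component count: 3

Answer: 3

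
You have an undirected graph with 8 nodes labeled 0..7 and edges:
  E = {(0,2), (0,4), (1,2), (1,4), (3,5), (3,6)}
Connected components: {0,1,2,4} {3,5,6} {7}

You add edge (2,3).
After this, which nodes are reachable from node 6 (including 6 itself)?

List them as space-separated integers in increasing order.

Answer: 0 1 2 3 4 5 6

Derivation:
Before: nodes reachable from 6: {3,5,6}
Adding (2,3): merges 6's component with another. Reachability grows.
After: nodes reachable from 6: {0,1,2,3,4,5,6}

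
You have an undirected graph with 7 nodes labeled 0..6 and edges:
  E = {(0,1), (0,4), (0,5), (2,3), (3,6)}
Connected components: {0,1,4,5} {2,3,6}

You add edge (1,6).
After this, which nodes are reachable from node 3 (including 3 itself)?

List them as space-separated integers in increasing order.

Answer: 0 1 2 3 4 5 6

Derivation:
Before: nodes reachable from 3: {2,3,6}
Adding (1,6): merges 3's component with another. Reachability grows.
After: nodes reachable from 3: {0,1,2,3,4,5,6}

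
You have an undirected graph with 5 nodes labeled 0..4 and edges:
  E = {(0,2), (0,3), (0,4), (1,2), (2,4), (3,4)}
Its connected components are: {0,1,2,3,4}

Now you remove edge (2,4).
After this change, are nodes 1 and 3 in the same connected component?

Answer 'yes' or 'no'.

Initial components: {0,1,2,3,4}
Removing edge (2,4): not a bridge — component count unchanged at 1.
New components: {0,1,2,3,4}
Are 1 and 3 in the same component? yes

Answer: yes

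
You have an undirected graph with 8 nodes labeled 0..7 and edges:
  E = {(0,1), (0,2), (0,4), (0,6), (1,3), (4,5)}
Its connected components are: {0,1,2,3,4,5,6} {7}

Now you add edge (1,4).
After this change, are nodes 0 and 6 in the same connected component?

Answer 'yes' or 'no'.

Answer: yes

Derivation:
Initial components: {0,1,2,3,4,5,6} {7}
Adding edge (1,4): both already in same component {0,1,2,3,4,5,6}. No change.
New components: {0,1,2,3,4,5,6} {7}
Are 0 and 6 in the same component? yes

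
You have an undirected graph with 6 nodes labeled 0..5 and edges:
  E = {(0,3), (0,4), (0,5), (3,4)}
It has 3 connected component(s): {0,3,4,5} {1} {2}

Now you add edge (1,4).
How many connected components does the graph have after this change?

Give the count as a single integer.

Initial component count: 3
Add (1,4): merges two components. Count decreases: 3 -> 2.
New component count: 2

Answer: 2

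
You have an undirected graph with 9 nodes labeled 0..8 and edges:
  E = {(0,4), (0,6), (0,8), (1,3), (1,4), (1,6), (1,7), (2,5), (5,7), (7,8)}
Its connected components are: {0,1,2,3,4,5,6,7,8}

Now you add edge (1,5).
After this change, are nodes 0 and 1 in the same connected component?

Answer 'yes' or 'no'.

Initial components: {0,1,2,3,4,5,6,7,8}
Adding edge (1,5): both already in same component {0,1,2,3,4,5,6,7,8}. No change.
New components: {0,1,2,3,4,5,6,7,8}
Are 0 and 1 in the same component? yes

Answer: yes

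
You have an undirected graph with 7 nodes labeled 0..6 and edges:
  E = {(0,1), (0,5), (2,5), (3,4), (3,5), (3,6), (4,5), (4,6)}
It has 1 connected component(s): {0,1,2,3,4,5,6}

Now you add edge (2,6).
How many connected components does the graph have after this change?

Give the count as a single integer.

Initial component count: 1
Add (2,6): endpoints already in same component. Count unchanged: 1.
New component count: 1

Answer: 1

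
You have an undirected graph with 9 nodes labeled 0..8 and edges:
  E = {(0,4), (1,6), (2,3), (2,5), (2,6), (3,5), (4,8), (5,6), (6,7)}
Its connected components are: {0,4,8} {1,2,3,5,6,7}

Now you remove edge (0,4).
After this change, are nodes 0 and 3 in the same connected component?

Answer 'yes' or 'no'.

Answer: no

Derivation:
Initial components: {0,4,8} {1,2,3,5,6,7}
Removing edge (0,4): it was a bridge — component count 2 -> 3.
New components: {0} {1,2,3,5,6,7} {4,8}
Are 0 and 3 in the same component? no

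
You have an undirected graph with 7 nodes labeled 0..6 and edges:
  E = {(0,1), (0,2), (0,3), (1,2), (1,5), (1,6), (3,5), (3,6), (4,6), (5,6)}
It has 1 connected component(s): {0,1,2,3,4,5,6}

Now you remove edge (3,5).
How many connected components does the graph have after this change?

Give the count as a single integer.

Answer: 1

Derivation:
Initial component count: 1
Remove (3,5): not a bridge. Count unchanged: 1.
  After removal, components: {0,1,2,3,4,5,6}
New component count: 1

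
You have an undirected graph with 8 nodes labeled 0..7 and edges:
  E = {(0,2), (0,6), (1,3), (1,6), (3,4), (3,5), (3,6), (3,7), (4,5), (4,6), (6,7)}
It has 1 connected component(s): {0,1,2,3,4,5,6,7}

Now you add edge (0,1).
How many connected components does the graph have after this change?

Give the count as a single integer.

Answer: 1

Derivation:
Initial component count: 1
Add (0,1): endpoints already in same component. Count unchanged: 1.
New component count: 1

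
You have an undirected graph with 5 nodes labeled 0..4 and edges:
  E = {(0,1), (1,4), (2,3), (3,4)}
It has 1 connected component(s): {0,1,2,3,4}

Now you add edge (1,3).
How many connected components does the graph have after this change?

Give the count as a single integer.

Answer: 1

Derivation:
Initial component count: 1
Add (1,3): endpoints already in same component. Count unchanged: 1.
New component count: 1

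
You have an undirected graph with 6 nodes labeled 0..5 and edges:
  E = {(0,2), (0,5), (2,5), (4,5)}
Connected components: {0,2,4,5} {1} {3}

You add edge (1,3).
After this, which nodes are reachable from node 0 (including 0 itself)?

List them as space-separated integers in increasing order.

Answer: 0 2 4 5

Derivation:
Before: nodes reachable from 0: {0,2,4,5}
Adding (1,3): merges two components, but neither contains 0. Reachability from 0 unchanged.
After: nodes reachable from 0: {0,2,4,5}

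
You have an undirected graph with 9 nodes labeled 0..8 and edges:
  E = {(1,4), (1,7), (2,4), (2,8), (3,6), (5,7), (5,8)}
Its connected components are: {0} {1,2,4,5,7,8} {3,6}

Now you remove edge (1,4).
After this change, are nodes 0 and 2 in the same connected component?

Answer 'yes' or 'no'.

Answer: no

Derivation:
Initial components: {0} {1,2,4,5,7,8} {3,6}
Removing edge (1,4): not a bridge — component count unchanged at 3.
New components: {0} {1,2,4,5,7,8} {3,6}
Are 0 and 2 in the same component? no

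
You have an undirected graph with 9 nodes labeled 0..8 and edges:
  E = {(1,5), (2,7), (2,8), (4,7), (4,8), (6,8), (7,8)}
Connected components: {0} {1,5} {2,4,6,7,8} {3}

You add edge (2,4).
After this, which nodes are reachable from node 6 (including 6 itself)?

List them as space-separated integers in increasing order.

Before: nodes reachable from 6: {2,4,6,7,8}
Adding (2,4): both endpoints already in same component. Reachability from 6 unchanged.
After: nodes reachable from 6: {2,4,6,7,8}

Answer: 2 4 6 7 8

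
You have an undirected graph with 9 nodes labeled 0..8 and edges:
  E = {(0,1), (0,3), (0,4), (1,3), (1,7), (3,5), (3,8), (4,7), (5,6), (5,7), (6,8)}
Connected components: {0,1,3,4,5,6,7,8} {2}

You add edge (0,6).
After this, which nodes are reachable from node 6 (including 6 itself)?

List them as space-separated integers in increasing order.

Answer: 0 1 3 4 5 6 7 8

Derivation:
Before: nodes reachable from 6: {0,1,3,4,5,6,7,8}
Adding (0,6): both endpoints already in same component. Reachability from 6 unchanged.
After: nodes reachable from 6: {0,1,3,4,5,6,7,8}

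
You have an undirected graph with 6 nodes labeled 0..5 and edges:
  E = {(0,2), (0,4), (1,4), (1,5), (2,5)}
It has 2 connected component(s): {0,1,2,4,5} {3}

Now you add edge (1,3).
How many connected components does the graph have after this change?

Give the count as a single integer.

Answer: 1

Derivation:
Initial component count: 2
Add (1,3): merges two components. Count decreases: 2 -> 1.
New component count: 1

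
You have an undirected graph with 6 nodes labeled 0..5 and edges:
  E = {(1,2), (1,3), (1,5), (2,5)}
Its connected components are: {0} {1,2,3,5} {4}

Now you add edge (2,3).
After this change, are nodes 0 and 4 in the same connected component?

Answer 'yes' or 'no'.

Answer: no

Derivation:
Initial components: {0} {1,2,3,5} {4}
Adding edge (2,3): both already in same component {1,2,3,5}. No change.
New components: {0} {1,2,3,5} {4}
Are 0 and 4 in the same component? no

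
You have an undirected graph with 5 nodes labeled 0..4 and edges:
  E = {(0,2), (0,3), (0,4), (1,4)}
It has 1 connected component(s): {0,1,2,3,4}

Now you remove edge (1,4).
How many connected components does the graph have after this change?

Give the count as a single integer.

Initial component count: 1
Remove (1,4): it was a bridge. Count increases: 1 -> 2.
  After removal, components: {0,2,3,4} {1}
New component count: 2

Answer: 2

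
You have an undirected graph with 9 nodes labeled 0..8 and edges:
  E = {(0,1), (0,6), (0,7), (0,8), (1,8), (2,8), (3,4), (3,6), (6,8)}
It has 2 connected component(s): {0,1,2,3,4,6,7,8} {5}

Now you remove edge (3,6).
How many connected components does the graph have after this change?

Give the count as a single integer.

Initial component count: 2
Remove (3,6): it was a bridge. Count increases: 2 -> 3.
  After removal, components: {0,1,2,6,7,8} {3,4} {5}
New component count: 3

Answer: 3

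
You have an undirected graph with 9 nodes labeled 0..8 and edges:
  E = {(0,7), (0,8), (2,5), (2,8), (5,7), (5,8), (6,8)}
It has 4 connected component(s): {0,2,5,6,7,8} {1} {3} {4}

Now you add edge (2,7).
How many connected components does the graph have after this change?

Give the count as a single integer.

Initial component count: 4
Add (2,7): endpoints already in same component. Count unchanged: 4.
New component count: 4

Answer: 4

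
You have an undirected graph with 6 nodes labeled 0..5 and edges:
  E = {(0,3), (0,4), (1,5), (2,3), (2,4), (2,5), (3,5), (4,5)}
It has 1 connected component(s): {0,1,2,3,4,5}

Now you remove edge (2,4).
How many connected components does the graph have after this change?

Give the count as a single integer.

Answer: 1

Derivation:
Initial component count: 1
Remove (2,4): not a bridge. Count unchanged: 1.
  After removal, components: {0,1,2,3,4,5}
New component count: 1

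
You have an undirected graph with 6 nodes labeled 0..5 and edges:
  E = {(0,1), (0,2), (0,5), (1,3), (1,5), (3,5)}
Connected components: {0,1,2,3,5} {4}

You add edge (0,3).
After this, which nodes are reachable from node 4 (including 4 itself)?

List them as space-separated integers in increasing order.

Before: nodes reachable from 4: {4}
Adding (0,3): both endpoints already in same component. Reachability from 4 unchanged.
After: nodes reachable from 4: {4}

Answer: 4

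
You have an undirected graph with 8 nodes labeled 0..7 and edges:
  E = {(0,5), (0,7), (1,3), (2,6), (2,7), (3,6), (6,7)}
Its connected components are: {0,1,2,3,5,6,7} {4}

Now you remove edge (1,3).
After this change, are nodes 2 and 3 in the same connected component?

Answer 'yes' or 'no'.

Initial components: {0,1,2,3,5,6,7} {4}
Removing edge (1,3): it was a bridge — component count 2 -> 3.
New components: {0,2,3,5,6,7} {1} {4}
Are 2 and 3 in the same component? yes

Answer: yes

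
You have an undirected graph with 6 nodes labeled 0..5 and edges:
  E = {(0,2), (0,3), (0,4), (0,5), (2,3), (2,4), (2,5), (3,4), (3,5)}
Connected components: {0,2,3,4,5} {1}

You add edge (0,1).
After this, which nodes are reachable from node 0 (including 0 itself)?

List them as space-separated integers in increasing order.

Answer: 0 1 2 3 4 5

Derivation:
Before: nodes reachable from 0: {0,2,3,4,5}
Adding (0,1): merges 0's component with another. Reachability grows.
After: nodes reachable from 0: {0,1,2,3,4,5}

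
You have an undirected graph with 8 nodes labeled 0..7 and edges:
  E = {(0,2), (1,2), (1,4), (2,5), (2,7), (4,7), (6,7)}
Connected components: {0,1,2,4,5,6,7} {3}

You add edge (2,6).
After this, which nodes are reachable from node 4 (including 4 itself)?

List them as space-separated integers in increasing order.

Before: nodes reachable from 4: {0,1,2,4,5,6,7}
Adding (2,6): both endpoints already in same component. Reachability from 4 unchanged.
After: nodes reachable from 4: {0,1,2,4,5,6,7}

Answer: 0 1 2 4 5 6 7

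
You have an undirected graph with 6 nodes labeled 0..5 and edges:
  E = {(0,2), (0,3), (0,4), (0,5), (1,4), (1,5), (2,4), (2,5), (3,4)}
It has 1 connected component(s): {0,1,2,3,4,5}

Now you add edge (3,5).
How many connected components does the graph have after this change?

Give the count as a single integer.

Initial component count: 1
Add (3,5): endpoints already in same component. Count unchanged: 1.
New component count: 1

Answer: 1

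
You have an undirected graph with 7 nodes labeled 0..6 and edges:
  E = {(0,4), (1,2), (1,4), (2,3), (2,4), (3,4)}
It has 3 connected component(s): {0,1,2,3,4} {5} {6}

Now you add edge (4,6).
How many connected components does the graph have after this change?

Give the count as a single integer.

Initial component count: 3
Add (4,6): merges two components. Count decreases: 3 -> 2.
New component count: 2

Answer: 2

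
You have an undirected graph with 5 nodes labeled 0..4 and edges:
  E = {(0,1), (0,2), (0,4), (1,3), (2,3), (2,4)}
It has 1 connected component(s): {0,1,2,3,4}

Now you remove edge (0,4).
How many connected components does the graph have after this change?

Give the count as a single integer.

Answer: 1

Derivation:
Initial component count: 1
Remove (0,4): not a bridge. Count unchanged: 1.
  After removal, components: {0,1,2,3,4}
New component count: 1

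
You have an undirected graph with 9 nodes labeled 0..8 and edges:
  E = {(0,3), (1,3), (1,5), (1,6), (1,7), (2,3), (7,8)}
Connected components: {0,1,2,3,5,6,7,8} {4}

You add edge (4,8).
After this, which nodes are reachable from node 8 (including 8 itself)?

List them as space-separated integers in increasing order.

Before: nodes reachable from 8: {0,1,2,3,5,6,7,8}
Adding (4,8): merges 8's component with another. Reachability grows.
After: nodes reachable from 8: {0,1,2,3,4,5,6,7,8}

Answer: 0 1 2 3 4 5 6 7 8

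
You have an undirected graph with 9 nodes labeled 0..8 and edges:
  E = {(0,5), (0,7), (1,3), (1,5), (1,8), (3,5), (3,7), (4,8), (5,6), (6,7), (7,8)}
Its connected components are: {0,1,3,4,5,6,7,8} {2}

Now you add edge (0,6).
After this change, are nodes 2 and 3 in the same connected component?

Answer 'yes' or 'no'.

Answer: no

Derivation:
Initial components: {0,1,3,4,5,6,7,8} {2}
Adding edge (0,6): both already in same component {0,1,3,4,5,6,7,8}. No change.
New components: {0,1,3,4,5,6,7,8} {2}
Are 2 and 3 in the same component? no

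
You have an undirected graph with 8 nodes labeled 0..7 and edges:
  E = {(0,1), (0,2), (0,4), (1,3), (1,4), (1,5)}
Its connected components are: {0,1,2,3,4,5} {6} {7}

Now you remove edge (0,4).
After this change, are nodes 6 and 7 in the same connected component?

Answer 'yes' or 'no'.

Initial components: {0,1,2,3,4,5} {6} {7}
Removing edge (0,4): not a bridge — component count unchanged at 3.
New components: {0,1,2,3,4,5} {6} {7}
Are 6 and 7 in the same component? no

Answer: no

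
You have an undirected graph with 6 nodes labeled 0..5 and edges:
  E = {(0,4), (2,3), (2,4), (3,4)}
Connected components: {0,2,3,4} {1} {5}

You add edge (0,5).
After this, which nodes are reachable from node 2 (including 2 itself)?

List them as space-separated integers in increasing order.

Answer: 0 2 3 4 5

Derivation:
Before: nodes reachable from 2: {0,2,3,4}
Adding (0,5): merges 2's component with another. Reachability grows.
After: nodes reachable from 2: {0,2,3,4,5}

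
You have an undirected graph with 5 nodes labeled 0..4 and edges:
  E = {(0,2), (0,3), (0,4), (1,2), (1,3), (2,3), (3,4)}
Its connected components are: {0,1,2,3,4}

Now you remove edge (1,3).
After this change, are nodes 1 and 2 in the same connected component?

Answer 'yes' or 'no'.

Answer: yes

Derivation:
Initial components: {0,1,2,3,4}
Removing edge (1,3): not a bridge — component count unchanged at 1.
New components: {0,1,2,3,4}
Are 1 and 2 in the same component? yes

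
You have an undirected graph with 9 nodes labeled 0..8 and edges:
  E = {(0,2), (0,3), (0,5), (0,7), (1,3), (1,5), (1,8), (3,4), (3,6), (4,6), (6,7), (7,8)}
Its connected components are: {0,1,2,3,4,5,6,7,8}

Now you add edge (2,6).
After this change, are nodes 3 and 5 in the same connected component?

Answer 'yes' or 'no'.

Answer: yes

Derivation:
Initial components: {0,1,2,3,4,5,6,7,8}
Adding edge (2,6): both already in same component {0,1,2,3,4,5,6,7,8}. No change.
New components: {0,1,2,3,4,5,6,7,8}
Are 3 and 5 in the same component? yes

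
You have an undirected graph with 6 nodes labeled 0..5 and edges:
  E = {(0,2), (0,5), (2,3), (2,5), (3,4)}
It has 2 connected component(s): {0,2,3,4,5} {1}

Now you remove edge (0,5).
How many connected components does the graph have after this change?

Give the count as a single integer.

Initial component count: 2
Remove (0,5): not a bridge. Count unchanged: 2.
  After removal, components: {0,2,3,4,5} {1}
New component count: 2

Answer: 2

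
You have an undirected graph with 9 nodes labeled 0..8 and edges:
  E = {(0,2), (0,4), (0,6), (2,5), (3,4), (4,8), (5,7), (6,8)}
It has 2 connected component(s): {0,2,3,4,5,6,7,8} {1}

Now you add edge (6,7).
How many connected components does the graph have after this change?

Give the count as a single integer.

Initial component count: 2
Add (6,7): endpoints already in same component. Count unchanged: 2.
New component count: 2

Answer: 2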